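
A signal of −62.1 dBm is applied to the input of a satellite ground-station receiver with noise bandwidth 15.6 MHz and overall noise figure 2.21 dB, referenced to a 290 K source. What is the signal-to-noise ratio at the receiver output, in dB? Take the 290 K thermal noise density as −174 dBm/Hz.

37.8 dB

Noise floor: N = −174 + 10 log₁₀(B) + NF
10 log₁₀(1.56×10⁷) = 71.93 dB
N = −174 + 71.93 + 2.21 = −99.86 dBm
SNR = P_sig − N = −62.1 − (−99.86) = 37.76 dB → 37.8 dB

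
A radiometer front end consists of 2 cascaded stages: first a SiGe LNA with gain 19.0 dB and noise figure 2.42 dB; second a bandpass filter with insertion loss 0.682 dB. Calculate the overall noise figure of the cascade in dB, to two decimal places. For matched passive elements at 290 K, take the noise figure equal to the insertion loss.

2.43 dB

Convert to linear (a loss of L dB is a gain of −L dB): F_i = 10^(NF_i/10), G_i = 10^(G_i,dB/10)
  Stage 1: F_1 = 10^(2.42/10) = 1.746, G_1 = 10^(19.0/10) = 79.43
  Stage 2: F_2 = 10^(0.682/10) = 1.170, G_2 = 10^(−0.682/10) = 0.8547
Friis cascade:
  F = 1.746 + (1.170 − 1)/79.43 = 1.748
NF = 10 log₁₀(1.748) = 2.43 dB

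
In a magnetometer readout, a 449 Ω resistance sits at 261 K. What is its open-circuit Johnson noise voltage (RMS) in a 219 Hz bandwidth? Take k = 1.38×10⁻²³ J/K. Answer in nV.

V_n = √(4kTRB)
4kTRB = 4 × 1.38×10⁻²³ × 261 × 4.49×10² × 2.19×10² = 1.42×10⁻¹⁵ V²
V_n = √(1.42×10⁻¹⁵) = 3.76×10⁻⁸ V = 37.6 nV

37.6 nV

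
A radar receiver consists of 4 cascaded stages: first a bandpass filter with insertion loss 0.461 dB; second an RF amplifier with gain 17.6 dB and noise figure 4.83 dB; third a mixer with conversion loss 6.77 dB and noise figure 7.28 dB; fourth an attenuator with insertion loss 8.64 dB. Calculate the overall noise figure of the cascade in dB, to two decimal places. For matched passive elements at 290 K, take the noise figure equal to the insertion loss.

6.07 dB

Convert to linear (a loss of L dB is a gain of −L dB): F_i = 10^(NF_i/10), G_i = 10^(G_i,dB/10)
  Stage 1: F_1 = 10^(0.461/10) = 1.112, G_1 = 10^(−0.461/10) = 0.8993
  Stage 2: F_2 = 10^(4.83/10) = 3.041, G_2 = 10^(17.6/10) = 57.54
  Stage 3: F_3 = 10^(7.28/10) = 5.346, G_3 = 10^(−6.77/10) = 0.2104
  Stage 4: F_4 = 10^(8.64/10) = 7.311, G_4 = 10^(−8.64/10) = 0.1368
Friis cascade:
  F = 1.112 + (3.041 − 1)/0.8993 + (5.346 − 1)/51.75 + (7.311 − 1)/10.89 = 4.045
NF = 10 log₁₀(4.045) = 6.07 dB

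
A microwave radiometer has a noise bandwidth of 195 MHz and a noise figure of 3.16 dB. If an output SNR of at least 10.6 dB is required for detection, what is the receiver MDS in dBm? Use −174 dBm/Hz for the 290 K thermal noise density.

Sensitivity = −174 + 10 log₁₀(B) + NF + SNR_min
= −174 + 82.9 + 3.16 + 10.6
= −77.34 dBm → −77.3 dBm

−77.3 dBm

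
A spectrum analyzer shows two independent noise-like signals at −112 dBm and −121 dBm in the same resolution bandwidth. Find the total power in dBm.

−111.5 dBm

Convert to linear, add, convert back:
P₁ = 6.31×10⁻¹⁵ W, P₂ = 7.94×10⁻¹⁶ W
P_tot = 7.10×10⁻¹⁵ W → 10 log₁₀(P_tot / 10⁻³) = −111.5 dBm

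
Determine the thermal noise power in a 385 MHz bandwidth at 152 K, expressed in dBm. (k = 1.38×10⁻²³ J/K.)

P_n = kTB = 1.38×10⁻²³ × 152 × 3.85×10⁸ = 8.08×10⁻¹³ W
In dBm: 10 log₁₀(8.08×10⁻¹³ / 10⁻³) = −90.9 dBm

−90.9 dBm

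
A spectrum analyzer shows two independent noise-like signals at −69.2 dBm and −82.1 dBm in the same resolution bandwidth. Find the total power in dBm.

−69.0 dBm

Convert to linear, add, convert back:
P₁ = 1.20×10⁻¹⁰ W, P₂ = 6.17×10⁻¹² W
P_tot = 1.26×10⁻¹⁰ W → 10 log₁₀(P_tot / 10⁻³) = −69.0 dBm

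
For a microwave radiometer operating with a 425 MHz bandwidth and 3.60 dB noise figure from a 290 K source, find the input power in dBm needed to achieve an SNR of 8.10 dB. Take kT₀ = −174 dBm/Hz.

−76.0 dBm

Sensitivity = −174 + 10 log₁₀(B) + NF + SNR_min
= −174 + 86.28 + 3.60 + 8.10
= −76.02 dBm → −76.0 dBm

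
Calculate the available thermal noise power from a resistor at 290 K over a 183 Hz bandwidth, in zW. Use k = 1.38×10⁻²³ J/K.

732 zW

P_n = kTB = 1.38×10⁻²³ × 290 × 1.83×10² = 7.32×10⁻¹⁹ W = 732 zW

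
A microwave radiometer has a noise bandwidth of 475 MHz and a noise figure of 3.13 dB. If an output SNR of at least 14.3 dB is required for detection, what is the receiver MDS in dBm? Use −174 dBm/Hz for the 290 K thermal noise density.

Sensitivity = −174 + 10 log₁₀(B) + NF + SNR_min
= −174 + 86.77 + 3.13 + 14.3
= −69.80 dBm → −69.8 dBm

−69.8 dBm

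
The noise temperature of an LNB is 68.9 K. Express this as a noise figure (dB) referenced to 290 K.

F = 1 + T_e/T₀ = 1 + 68.9/290 = 1.23759
NF = 10 log₁₀(1.23759) = 0.926 dB

0.926 dB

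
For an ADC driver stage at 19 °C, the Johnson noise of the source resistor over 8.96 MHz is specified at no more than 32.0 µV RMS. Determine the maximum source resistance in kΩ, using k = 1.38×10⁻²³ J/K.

T = 19 °C + 273.15 = 292.15 K
Johnson–Nyquist: V_n = √(4kTRB) ⇒ R = V_n² / (4kTB)
4kTB = 4 × 1.38×10⁻²³ × 292.15 × 8.96×10⁶ = 1.44×10⁻¹³
R = (3.20×10⁻⁵)² / 1.44×10⁻¹³ = 7.09×10³ Ω = 7.09 kΩ

7.09 kΩ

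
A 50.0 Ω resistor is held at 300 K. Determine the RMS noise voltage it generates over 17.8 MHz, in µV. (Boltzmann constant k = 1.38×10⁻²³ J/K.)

3.84 µV

V_n = √(4kTRB)
4kTRB = 4 × 1.38×10⁻²³ × 300 × 5.00×10¹ × 1.78×10⁷ = 1.47×10⁻¹¹ V²
V_n = √(1.47×10⁻¹¹) = 3.84×10⁻⁶ V = 3.84 µV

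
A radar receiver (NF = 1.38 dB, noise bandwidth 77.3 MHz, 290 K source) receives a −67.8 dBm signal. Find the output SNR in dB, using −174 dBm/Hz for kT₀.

Noise floor: N = −174 + 10 log₁₀(B) + NF
10 log₁₀(7.73×10⁷) = 78.88 dB
N = −174 + 78.88 + 1.38 = −93.74 dBm
SNR = P_sig − N = −67.8 − (−93.74) = 25.94 dB → 25.9 dB

25.9 dB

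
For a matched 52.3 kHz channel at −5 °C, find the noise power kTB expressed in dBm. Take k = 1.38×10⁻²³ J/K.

−127.1 dBm

T = −5 °C + 273.15 = 268.15 K
P_n = kTB = 1.38×10⁻²³ × 268.15 × 5.23×10⁴ = 1.94×10⁻¹⁶ W
In dBm: 10 log₁₀(1.94×10⁻¹⁶ / 10⁻³) = −127.1 dBm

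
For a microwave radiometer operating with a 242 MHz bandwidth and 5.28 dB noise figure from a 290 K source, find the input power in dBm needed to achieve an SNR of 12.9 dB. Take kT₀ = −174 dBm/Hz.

Sensitivity = −174 + 10 log₁₀(B) + NF + SNR_min
= −174 + 83.84 + 5.28 + 12.9
= −71.98 dBm → −72.0 dBm

−72.0 dBm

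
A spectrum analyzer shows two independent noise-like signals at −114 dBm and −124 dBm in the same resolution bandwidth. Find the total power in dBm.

Convert to linear, add, convert back:
P₁ = 3.98×10⁻¹⁵ W, P₂ = 3.98×10⁻¹⁶ W
P_tot = 4.38×10⁻¹⁵ W → 10 log₁₀(P_tot / 10⁻³) = −113.6 dBm

−113.6 dBm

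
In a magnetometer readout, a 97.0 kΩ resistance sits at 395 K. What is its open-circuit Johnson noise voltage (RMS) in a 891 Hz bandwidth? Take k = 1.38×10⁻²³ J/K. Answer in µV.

V_n = √(4kTRB)
4kTRB = 4 × 1.38×10⁻²³ × 395 × 9.70×10⁴ × 8.91×10² = 1.88×10⁻¹² V²
V_n = √(1.88×10⁻¹²) = 1.37×10⁻⁶ V = 1.37 µV

1.37 µV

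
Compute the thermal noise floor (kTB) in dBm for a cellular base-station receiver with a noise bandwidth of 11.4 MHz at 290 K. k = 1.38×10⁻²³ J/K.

P_n = kTB = 1.38×10⁻²³ × 290 × 1.14×10⁷ = 4.56×10⁻¹⁴ W
In dBm: 10 log₁₀(4.56×10⁻¹⁴ / 10⁻³) = −103.4 dBm

−103.4 dBm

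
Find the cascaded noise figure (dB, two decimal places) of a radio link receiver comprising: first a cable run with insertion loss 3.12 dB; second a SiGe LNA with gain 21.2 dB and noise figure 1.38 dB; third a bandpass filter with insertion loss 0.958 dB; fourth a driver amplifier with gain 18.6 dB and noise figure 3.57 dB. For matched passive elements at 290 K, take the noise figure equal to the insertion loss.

Convert to linear (a loss of L dB is a gain of −L dB): F_i = 10^(NF_i/10), G_i = 10^(G_i,dB/10)
  Stage 1: F_1 = 10^(3.12/10) = 2.051, G_1 = 10^(−3.12/10) = 0.4875
  Stage 2: F_2 = 10^(1.38/10) = 1.374, G_2 = 10^(21.2/10) = 131.8
  Stage 3: F_3 = 10^(0.958/10) = 1.247, G_3 = 10^(−0.958/10) = 0.8020
  Stage 4: F_4 = 10^(3.57/10) = 2.275, G_4 = 10^(18.6/10) = 72.44
Friis cascade:
  F = 2.051 + (1.374 − 1)/0.4875 + (1.247 − 1)/64.27 + (2.275 − 1)/51.55 = 2.847
NF = 10 log₁₀(2.847) = 4.54 dB

4.54 dB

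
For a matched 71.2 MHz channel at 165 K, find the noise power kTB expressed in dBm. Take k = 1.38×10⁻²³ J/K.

−97.9 dBm

P_n = kTB = 1.38×10⁻²³ × 165 × 7.12×10⁷ = 1.62×10⁻¹³ W
In dBm: 10 log₁₀(1.62×10⁻¹³ / 10⁻³) = −97.9 dBm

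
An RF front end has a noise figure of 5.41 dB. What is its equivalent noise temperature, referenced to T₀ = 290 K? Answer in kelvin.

718 K

F = 10^(5.41/10) = 3.47536
T_e = (F − 1)·T₀ = (3.47536 − 1) × 290 = 718 K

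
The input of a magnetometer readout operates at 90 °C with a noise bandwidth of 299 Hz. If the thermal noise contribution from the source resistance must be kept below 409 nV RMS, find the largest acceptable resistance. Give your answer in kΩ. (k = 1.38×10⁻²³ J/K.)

27.9 kΩ

T = 90 °C + 273.15 = 363.15 K
Johnson–Nyquist: V_n = √(4kTRB) ⇒ R = V_n² / (4kTB)
4kTB = 4 × 1.38×10⁻²³ × 363.15 × 2.99×10² = 5.99×10⁻¹⁸
R = (4.09×10⁻⁷)² / 5.99×10⁻¹⁸ = 2.79×10⁴ Ω = 27.9 kΩ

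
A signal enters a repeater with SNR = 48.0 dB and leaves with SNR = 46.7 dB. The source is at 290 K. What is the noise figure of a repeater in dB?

1.3 dB

NF (dB) = SNR_in(dB) − SNR_out(dB) when the source is at T₀
NF = 48.0 − 46.7 = 1.3 dB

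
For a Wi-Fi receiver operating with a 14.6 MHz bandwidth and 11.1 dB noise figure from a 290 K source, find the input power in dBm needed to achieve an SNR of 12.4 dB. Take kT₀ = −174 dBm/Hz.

−78.9 dBm

Sensitivity = −174 + 10 log₁₀(B) + NF + SNR_min
= −174 + 71.64 + 11.1 + 12.4
= −78.86 dBm → −78.9 dBm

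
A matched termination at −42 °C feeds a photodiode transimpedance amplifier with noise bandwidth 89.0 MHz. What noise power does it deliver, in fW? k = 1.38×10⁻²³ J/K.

284 fW

T = −42 °C + 273.15 = 231.15 K
P_n = kTB = 1.38×10⁻²³ × 231.15 × 8.90×10⁷ = 2.84×10⁻¹³ W = 284 fW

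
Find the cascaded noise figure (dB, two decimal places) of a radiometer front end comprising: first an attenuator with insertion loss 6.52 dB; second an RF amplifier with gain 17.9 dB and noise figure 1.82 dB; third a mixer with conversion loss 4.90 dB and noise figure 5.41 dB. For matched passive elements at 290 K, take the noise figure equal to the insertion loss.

8.45 dB

Convert to linear (a loss of L dB is a gain of −L dB): F_i = 10^(NF_i/10), G_i = 10^(G_i,dB/10)
  Stage 1: F_1 = 10^(6.52/10) = 4.487, G_1 = 10^(−6.52/10) = 0.2228
  Stage 2: F_2 = 10^(1.82/10) = 1.521, G_2 = 10^(17.9/10) = 61.66
  Stage 3: F_3 = 10^(5.41/10) = 3.475, G_3 = 10^(−4.90/10) = 0.3236
Friis cascade:
  F = 4.487 + (1.521 − 1)/0.2228 + (3.475 − 1)/13.74 = 7.004
NF = 10 log₁₀(7.004) = 8.45 dB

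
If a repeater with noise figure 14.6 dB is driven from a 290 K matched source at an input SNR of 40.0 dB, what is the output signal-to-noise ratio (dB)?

25.4 dB

By definition F = SNR_in/SNR_out, so in dB: SNR_out = SNR_in − NF
SNR_out = 40.0 − 14.6 = 25.4 dB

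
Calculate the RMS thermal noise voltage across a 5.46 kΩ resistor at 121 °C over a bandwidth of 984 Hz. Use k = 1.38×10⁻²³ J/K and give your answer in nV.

T = 121 °C + 273.15 = 394.15 K
V_n = √(4kTRB)
4kTRB = 4 × 1.38×10⁻²³ × 394.15 × 5.46×10³ × 9.84×10² = 1.17×10⁻¹³ V²
V_n = √(1.17×10⁻¹³) = 3.42×10⁻⁷ V = 342 nV

342 nV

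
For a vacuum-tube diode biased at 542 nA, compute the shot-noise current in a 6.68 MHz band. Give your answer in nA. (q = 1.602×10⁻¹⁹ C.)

1.08 nA

I_n = √(2qI·B)
2qI·B = 2 × 1.602×10⁻¹⁹ × 5.42×10⁻⁷ × 6.68×10⁶ = 1.16×10⁻¹⁸ A²
I_n = √(1.16×10⁻¹⁸) = 1.08×10⁻⁹ A = 1.08 nA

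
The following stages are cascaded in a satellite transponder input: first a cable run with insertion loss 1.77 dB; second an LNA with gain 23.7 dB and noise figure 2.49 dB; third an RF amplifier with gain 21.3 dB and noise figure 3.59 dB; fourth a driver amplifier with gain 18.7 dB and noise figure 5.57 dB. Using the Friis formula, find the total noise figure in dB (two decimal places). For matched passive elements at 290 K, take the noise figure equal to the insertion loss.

Convert to linear (a loss of L dB is a gain of −L dB): F_i = 10^(NF_i/10), G_i = 10^(G_i,dB/10)
  Stage 1: F_1 = 10^(1.77/10) = 1.503, G_1 = 10^(−1.77/10) = 0.6653
  Stage 2: F_2 = 10^(2.49/10) = 1.774, G_2 = 10^(23.7/10) = 234.4
  Stage 3: F_3 = 10^(3.59/10) = 2.286, G_3 = 10^(21.3/10) = 134.9
  Stage 4: F_4 = 10^(5.57/10) = 3.606, G_4 = 10^(18.7/10) = 74.13
Friis cascade:
  F = 1.503 + (1.774 − 1)/0.6653 + (2.286 − 1)/156.0 + (3.606 − 1)/2.104×10⁴ = 2.675
NF = 10 log₁₀(2.675) = 4.27 dB

4.27 dB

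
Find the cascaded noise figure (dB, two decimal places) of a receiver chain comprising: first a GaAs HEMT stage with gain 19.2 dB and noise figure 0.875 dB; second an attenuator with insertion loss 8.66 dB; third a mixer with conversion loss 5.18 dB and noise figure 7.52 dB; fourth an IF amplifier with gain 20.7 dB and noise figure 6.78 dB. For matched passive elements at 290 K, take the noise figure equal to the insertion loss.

Convert to linear (a loss of L dB is a gain of −L dB): F_i = 10^(NF_i/10), G_i = 10^(G_i,dB/10)
  Stage 1: F_1 = 10^(0.875/10) = 1.223, G_1 = 10^(19.2/10) = 83.18
  Stage 2: F_2 = 10^(8.66/10) = 7.345, G_2 = 10^(−8.66/10) = 0.1361
  Stage 3: F_3 = 10^(7.52/10) = 5.649, G_3 = 10^(−5.18/10) = 0.3034
  Stage 4: F_4 = 10^(6.78/10) = 4.764, G_4 = 10^(20.7/10) = 117.5
Friis cascade:
  F = 1.223 + (7.345 − 1)/83.18 + (5.649 − 1)/11.32 + (4.764 − 1)/3.436 = 2.806
NF = 10 log₁₀(2.806) = 4.48 dB

4.48 dB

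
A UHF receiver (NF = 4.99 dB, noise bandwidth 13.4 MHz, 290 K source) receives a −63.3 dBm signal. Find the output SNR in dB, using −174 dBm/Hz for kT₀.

Noise floor: N = −174 + 10 log₁₀(B) + NF
10 log₁₀(1.34×10⁷) = 71.27 dB
N = −174 + 71.27 + 4.99 = −97.74 dBm
SNR = P_sig − N = −63.3 − (−97.74) = 34.44 dB → 34.4 dB

34.4 dB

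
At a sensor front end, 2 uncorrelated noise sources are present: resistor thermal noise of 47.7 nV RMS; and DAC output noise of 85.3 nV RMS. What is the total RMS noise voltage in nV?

97.7 nV

Uncorrelated sources add in power (mean-square): V_tot = √(ΣV_i²)
V_tot = √[(4.77×10⁻⁸)² + (8.53×10⁻⁸)²] = 9.77×10⁻⁸ V = 97.7 nV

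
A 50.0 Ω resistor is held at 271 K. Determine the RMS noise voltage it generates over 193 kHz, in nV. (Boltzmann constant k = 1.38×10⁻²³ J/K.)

V_n = √(4kTRB)
4kTRB = 4 × 1.38×10⁻²³ × 271 × 5.00×10¹ × 1.93×10⁵ = 1.44×10⁻¹³ V²
V_n = √(1.44×10⁻¹³) = 3.80×10⁻⁷ V = 380 nV

380 nV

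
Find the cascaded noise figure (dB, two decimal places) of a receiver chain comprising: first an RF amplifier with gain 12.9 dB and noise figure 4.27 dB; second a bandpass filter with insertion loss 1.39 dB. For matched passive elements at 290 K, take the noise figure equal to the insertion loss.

4.30 dB

Convert to linear (a loss of L dB is a gain of −L dB): F_i = 10^(NF_i/10), G_i = 10^(G_i,dB/10)
  Stage 1: F_1 = 10^(4.27/10) = 2.673, G_1 = 10^(12.9/10) = 19.50
  Stage 2: F_2 = 10^(1.39/10) = 1.377, G_2 = 10^(−1.39/10) = 0.7261
Friis cascade:
  F = 2.673 + (1.377 − 1)/19.50 = 2.692
NF = 10 log₁₀(2.692) = 4.30 dB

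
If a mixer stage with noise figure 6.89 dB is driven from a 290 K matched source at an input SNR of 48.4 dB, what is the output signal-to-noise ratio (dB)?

41.51 dB

By definition F = SNR_in/SNR_out, so in dB: SNR_out = SNR_in − NF
SNR_out = 48.4 − 6.89 = 41.51 dB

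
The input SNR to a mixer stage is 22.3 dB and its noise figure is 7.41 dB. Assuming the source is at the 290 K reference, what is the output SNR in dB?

14.89 dB

By definition F = SNR_in/SNR_out, so in dB: SNR_out = SNR_in − NF
SNR_out = 22.3 − 7.41 = 14.89 dB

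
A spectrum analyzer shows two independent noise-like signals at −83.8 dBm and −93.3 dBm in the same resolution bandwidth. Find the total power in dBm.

Convert to linear, add, convert back:
P₁ = 4.17×10⁻¹² W, P₂ = 4.68×10⁻¹³ W
P_tot = 4.64×10⁻¹² W → 10 log₁₀(P_tot / 10⁻³) = −83.3 dBm

−83.3 dBm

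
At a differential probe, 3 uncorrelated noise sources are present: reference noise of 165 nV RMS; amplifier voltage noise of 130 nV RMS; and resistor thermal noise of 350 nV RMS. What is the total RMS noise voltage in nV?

408 nV

Uncorrelated sources add in power (mean-square): V_tot = √(ΣV_i²)
V_tot = √[(1.65×10⁻⁷)² + (1.30×10⁻⁷)² + (3.50×10⁻⁷)²] = 4.08×10⁻⁷ V = 408 nV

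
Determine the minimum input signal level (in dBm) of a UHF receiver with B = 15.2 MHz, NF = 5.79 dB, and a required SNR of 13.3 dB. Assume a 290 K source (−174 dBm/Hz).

Sensitivity = −174 + 10 log₁₀(B) + NF + SNR_min
= −174 + 71.82 + 5.79 + 13.3
= −83.09 dBm → −83.1 dBm

−83.1 dBm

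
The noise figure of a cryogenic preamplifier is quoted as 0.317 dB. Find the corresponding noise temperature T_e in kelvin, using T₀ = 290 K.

22.0 K

F = 10^(0.317/10) = 1.07572
T_e = (F − 1)·T₀ = (1.07572 − 1) × 290 = 22.0 K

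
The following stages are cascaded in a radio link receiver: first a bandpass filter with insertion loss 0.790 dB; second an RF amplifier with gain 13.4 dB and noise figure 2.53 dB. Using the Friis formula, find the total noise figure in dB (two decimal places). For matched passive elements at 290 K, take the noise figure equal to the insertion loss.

Convert to linear (a loss of L dB is a gain of −L dB): F_i = 10^(NF_i/10), G_i = 10^(G_i,dB/10)
  Stage 1: F_1 = 10^(0.790/10) = 1.199, G_1 = 10^(−0.790/10) = 0.8337
  Stage 2: F_2 = 10^(2.53/10) = 1.791, G_2 = 10^(13.4/10) = 21.88
Friis cascade:
  F = 1.199 + (1.791 − 1)/0.8337 = 2.148
NF = 10 log₁₀(2.148) = 3.32 dB

3.32 dB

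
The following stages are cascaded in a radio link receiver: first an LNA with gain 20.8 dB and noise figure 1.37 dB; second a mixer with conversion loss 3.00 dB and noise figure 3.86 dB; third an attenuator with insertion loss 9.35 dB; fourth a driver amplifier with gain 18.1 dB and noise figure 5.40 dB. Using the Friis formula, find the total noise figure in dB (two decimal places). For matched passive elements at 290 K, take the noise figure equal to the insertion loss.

Convert to linear (a loss of L dB is a gain of −L dB): F_i = 10^(NF_i/10), G_i = 10^(G_i,dB/10)
  Stage 1: F_1 = 10^(1.37/10) = 1.371, G_1 = 10^(20.8/10) = 120.2
  Stage 2: F_2 = 10^(3.86/10) = 2.432, G_2 = 10^(−3.00/10) = 0.5012
  Stage 3: F_3 = 10^(9.35/10) = 8.610, G_3 = 10^(−9.35/10) = 0.1161
  Stage 4: F_4 = 10^(5.40/10) = 3.467, G_4 = 10^(18.1/10) = 64.57
Friis cascade:
  F = 1.371 + (2.432 − 1)/120.2 + (8.610 − 1)/60.26 + (3.467 − 1)/6.998 = 1.862
NF = 10 log₁₀(1.862) = 2.70 dB

2.70 dB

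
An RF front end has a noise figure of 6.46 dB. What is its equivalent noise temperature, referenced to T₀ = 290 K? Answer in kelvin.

994 K

F = 10^(6.46/10) = 4.42588
T_e = (F − 1)·T₀ = (4.42588 − 1) × 290 = 994 K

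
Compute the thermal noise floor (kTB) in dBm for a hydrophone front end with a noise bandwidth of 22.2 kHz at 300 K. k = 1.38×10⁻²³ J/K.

P_n = kTB = 1.38×10⁻²³ × 300 × 2.22×10⁴ = 9.19×10⁻¹⁷ W
In dBm: 10 log₁₀(9.19×10⁻¹⁷ / 10⁻³) = −130.4 dBm

−130.4 dBm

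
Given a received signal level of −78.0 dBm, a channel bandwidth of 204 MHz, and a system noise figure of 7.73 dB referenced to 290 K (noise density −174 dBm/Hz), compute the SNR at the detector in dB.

Noise floor: N = −174 + 10 log₁₀(B) + NF
10 log₁₀(2.04×10⁸) = 83.1 dB
N = −174 + 83.1 + 7.73 = −83.17 dBm
SNR = P_sig − N = −78.0 − (−83.17) = 5.17 dB → 5.2 dB

5.2 dB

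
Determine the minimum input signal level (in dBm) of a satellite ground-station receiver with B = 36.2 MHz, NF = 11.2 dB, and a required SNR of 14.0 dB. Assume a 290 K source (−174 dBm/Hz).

−73.2 dBm

Sensitivity = −174 + 10 log₁₀(B) + NF + SNR_min
= −174 + 75.59 + 11.2 + 14.0
= −73.21 dBm → −73.2 dBm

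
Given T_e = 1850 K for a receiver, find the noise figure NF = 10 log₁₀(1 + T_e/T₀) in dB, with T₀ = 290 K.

F = 1 + T_e/T₀ = 1 + 1850/290 = 7.37931
NF = 10 log₁₀(7.37931) = 8.68 dB

8.68 dB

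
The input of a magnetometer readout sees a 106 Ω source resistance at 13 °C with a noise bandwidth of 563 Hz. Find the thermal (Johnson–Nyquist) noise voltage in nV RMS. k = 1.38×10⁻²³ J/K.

T = 13 °C + 273.15 = 286.15 K
V_n = √(4kTRB)
4kTRB = 4 × 1.38×10⁻²³ × 286.15 × 1.06×10² × 5.63×10² = 9.43×10⁻¹⁶ V²
V_n = √(9.43×10⁻¹⁶) = 3.07×10⁻⁸ V = 30.7 nV

30.7 nV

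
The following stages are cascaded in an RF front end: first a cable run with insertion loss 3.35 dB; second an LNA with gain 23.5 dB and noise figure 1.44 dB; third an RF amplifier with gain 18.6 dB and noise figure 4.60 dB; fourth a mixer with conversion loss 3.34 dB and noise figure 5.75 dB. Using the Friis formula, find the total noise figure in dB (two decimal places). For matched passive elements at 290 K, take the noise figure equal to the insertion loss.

4.82 dB

Convert to linear (a loss of L dB is a gain of −L dB): F_i = 10^(NF_i/10), G_i = 10^(G_i,dB/10)
  Stage 1: F_1 = 10^(3.35/10) = 2.163, G_1 = 10^(−3.35/10) = 0.4624
  Stage 2: F_2 = 10^(1.44/10) = 1.393, G_2 = 10^(23.5/10) = 223.9
  Stage 3: F_3 = 10^(4.60/10) = 2.884, G_3 = 10^(18.6/10) = 72.44
  Stage 4: F_4 = 10^(5.75/10) = 3.758, G_4 = 10^(−3.34/10) = 0.4634
Friis cascade:
  F = 2.163 + (1.393 − 1)/0.4624 + (2.884 − 1)/103.5 + (3.758 − 1)/7499 = 3.032
NF = 10 log₁₀(3.032) = 4.82 dB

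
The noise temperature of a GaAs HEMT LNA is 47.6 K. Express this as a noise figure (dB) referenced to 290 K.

0.660 dB

F = 1 + T_e/T₀ = 1 + 47.6/290 = 1.16414
NF = 10 log₁₀(1.16414) = 0.660 dB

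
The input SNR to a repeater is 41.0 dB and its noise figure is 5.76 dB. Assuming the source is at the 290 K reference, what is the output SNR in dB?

35.24 dB

By definition F = SNR_in/SNR_out, so in dB: SNR_out = SNR_in − NF
SNR_out = 41.0 − 5.76 = 35.24 dB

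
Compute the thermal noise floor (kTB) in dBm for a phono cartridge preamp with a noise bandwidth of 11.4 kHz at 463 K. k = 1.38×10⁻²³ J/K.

−131.4 dBm

P_n = kTB = 1.38×10⁻²³ × 463 × 1.14×10⁴ = 7.28×10⁻¹⁷ W
In dBm: 10 log₁₀(7.28×10⁻¹⁷ / 10⁻³) = −131.4 dBm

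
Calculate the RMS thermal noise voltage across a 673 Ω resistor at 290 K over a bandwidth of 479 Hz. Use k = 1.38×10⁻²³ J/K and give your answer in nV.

V_n = √(4kTRB)
4kTRB = 4 × 1.38×10⁻²³ × 290 × 6.73×10² × 4.79×10² = 5.16×10⁻¹⁵ V²
V_n = √(5.16×10⁻¹⁵) = 7.18×10⁻⁸ V = 71.8 nV

71.8 nV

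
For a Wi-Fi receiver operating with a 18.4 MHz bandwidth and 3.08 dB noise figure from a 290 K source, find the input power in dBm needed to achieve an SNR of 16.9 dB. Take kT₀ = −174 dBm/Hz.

Sensitivity = −174 + 10 log₁₀(B) + NF + SNR_min
= −174 + 72.65 + 3.08 + 16.9
= −81.37 dBm → −81.4 dBm

−81.4 dBm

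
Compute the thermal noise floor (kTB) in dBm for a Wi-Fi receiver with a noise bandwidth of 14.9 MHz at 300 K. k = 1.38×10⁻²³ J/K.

P_n = kTB = 1.38×10⁻²³ × 300 × 1.49×10⁷ = 6.17×10⁻¹⁴ W
In dBm: 10 log₁₀(6.17×10⁻¹⁴ / 10⁻³) = −102.1 dBm

−102.1 dBm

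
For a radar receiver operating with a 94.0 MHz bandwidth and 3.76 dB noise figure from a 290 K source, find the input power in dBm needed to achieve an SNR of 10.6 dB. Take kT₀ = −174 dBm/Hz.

Sensitivity = −174 + 10 log₁₀(B) + NF + SNR_min
= −174 + 79.73 + 3.76 + 10.6
= −79.91 dBm → −79.9 dBm

−79.9 dBm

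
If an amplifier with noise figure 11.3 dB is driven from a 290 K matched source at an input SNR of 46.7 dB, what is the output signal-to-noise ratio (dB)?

35.4 dB

By definition F = SNR_in/SNR_out, so in dB: SNR_out = SNR_in − NF
SNR_out = 46.7 − 11.3 = 35.4 dB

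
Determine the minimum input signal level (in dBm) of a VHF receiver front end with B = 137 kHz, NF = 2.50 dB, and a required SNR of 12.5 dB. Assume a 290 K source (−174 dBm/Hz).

Sensitivity = −174 + 10 log₁₀(B) + NF + SNR_min
= −174 + 51.37 + 2.50 + 12.5
= −107.63 dBm → −107.6 dBm

−107.6 dBm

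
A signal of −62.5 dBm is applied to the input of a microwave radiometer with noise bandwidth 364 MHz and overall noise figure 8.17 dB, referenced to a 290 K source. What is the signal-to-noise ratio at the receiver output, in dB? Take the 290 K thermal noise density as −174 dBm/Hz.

17.7 dB

Noise floor: N = −174 + 10 log₁₀(B) + NF
10 log₁₀(3.64×10⁸) = 85.61 dB
N = −174 + 85.61 + 8.17 = −80.22 dBm
SNR = P_sig − N = −62.5 − (−80.22) = 17.72 dB → 17.7 dB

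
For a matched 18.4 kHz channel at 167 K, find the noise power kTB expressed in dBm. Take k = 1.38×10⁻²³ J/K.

−133.7 dBm

P_n = kTB = 1.38×10⁻²³ × 167 × 1.84×10⁴ = 4.24×10⁻¹⁷ W
In dBm: 10 log₁₀(4.24×10⁻¹⁷ / 10⁻³) = −133.7 dBm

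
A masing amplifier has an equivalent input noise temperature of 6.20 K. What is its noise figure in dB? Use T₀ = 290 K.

F = 1 + T_e/T₀ = 1 + 6.20/290 = 1.02138
NF = 10 log₁₀(1.02138) = 0.092 dB

0.092 dB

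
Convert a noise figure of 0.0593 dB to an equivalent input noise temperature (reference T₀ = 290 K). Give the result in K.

3.99 K

F = 10^(0.0593/10) = 1.01375
T_e = (F − 1)·T₀ = (1.01375 − 1) × 290 = 3.99 K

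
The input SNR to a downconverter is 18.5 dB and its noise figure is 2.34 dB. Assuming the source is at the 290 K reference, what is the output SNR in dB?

16.16 dB

By definition F = SNR_in/SNR_out, so in dB: SNR_out = SNR_in − NF
SNR_out = 18.5 − 2.34 = 16.16 dB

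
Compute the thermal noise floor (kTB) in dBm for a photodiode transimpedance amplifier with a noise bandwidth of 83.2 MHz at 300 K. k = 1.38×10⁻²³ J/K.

P_n = kTB = 1.38×10⁻²³ × 300 × 8.32×10⁷ = 3.44×10⁻¹³ W
In dBm: 10 log₁₀(3.44×10⁻¹³ / 10⁻³) = −94.6 dBm

−94.6 dBm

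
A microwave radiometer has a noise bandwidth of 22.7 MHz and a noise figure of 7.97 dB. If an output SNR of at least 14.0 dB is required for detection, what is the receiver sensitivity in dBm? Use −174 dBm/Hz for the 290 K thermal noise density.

−78.5 dBm

Sensitivity = −174 + 10 log₁₀(B) + NF + SNR_min
= −174 + 73.56 + 7.97 + 14.0
= −78.47 dBm → −78.5 dBm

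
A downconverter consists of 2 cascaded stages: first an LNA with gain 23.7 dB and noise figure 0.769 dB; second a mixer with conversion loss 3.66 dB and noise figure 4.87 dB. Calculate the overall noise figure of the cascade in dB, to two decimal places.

Convert to linear (a loss of L dB is a gain of −L dB): F_i = 10^(NF_i/10), G_i = 10^(G_i,dB/10)
  Stage 1: F_1 = 10^(0.769/10) = 1.194, G_1 = 10^(23.7/10) = 234.4
  Stage 2: F_2 = 10^(4.87/10) = 3.069, G_2 = 10^(−3.66/10) = 0.4305
Friis cascade:
  F = 1.194 + (3.069 − 1)/234.4 = 1.203
NF = 10 log₁₀(1.203) = 0.80 dB

0.80 dB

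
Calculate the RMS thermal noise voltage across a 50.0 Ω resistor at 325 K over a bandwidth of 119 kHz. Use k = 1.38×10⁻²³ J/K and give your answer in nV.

327 nV

V_n = √(4kTRB)
4kTRB = 4 × 1.38×10⁻²³ × 325 × 5.00×10¹ × 1.19×10⁵ = 1.07×10⁻¹³ V²
V_n = √(1.07×10⁻¹³) = 3.27×10⁻⁷ V = 327 nV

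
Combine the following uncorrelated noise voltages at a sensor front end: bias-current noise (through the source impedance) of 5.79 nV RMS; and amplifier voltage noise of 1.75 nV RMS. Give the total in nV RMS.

Uncorrelated sources add in power (mean-square): V_tot = √(ΣV_i²)
V_tot = √[(5.79×10⁻⁹)² + (1.75×10⁻⁹)²] = 6.05×10⁻⁹ V = 6.05 nV

6.05 nV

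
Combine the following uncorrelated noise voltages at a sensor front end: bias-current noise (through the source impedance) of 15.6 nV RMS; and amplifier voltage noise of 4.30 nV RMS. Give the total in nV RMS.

Uncorrelated sources add in power (mean-square): V_tot = √(ΣV_i²)
V_tot = √[(1.56×10⁻⁸)² + (4.30×10⁻⁹)²] = 1.62×10⁻⁸ V = 16.2 nV

16.2 nV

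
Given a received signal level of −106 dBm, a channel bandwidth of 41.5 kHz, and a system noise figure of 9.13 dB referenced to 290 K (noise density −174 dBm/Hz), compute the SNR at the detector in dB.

12.7 dB

Noise floor: N = −174 + 10 log₁₀(B) + NF
10 log₁₀(4.15×10⁴) = 46.18 dB
N = −174 + 46.18 + 9.13 = −118.69 dBm
SNR = P_sig − N = −106 − (−118.69) = 12.69 dB → 12.7 dB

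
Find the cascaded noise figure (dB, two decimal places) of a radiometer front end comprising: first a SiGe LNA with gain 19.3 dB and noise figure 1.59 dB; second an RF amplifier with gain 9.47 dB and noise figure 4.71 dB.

Convert to linear (a loss of L dB is a gain of −L dB): F_i = 10^(NF_i/10), G_i = 10^(G_i,dB/10)
  Stage 1: F_1 = 10^(1.59/10) = 1.442, G_1 = 10^(19.3/10) = 85.11
  Stage 2: F_2 = 10^(4.71/10) = 2.958, G_2 = 10^(9.47/10) = 8.851
Friis cascade:
  F = 1.442 + (2.958 − 1)/85.11 = 1.465
NF = 10 log₁₀(1.465) = 1.66 dB

1.66 dB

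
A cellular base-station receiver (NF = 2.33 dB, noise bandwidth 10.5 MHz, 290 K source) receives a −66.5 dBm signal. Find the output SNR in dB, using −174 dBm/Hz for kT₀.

35.0 dB

Noise floor: N = −174 + 10 log₁₀(B) + NF
10 log₁₀(1.05×10⁷) = 70.21 dB
N = −174 + 70.21 + 2.33 = −101.46 dBm
SNR = P_sig − N = −66.5 − (−101.46) = 34.96 dB → 35.0 dB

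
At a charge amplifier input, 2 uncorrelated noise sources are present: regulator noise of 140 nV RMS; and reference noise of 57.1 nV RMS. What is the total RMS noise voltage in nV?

Uncorrelated sources add in power (mean-square): V_tot = √(ΣV_i²)
V_tot = √[(1.40×10⁻⁷)² + (5.71×10⁻⁸)²] = 1.51×10⁻⁷ V = 151 nV

151 nV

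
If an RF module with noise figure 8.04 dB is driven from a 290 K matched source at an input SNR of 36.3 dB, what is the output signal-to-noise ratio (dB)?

By definition F = SNR_in/SNR_out, so in dB: SNR_out = SNR_in − NF
SNR_out = 36.3 − 8.04 = 28.26 dB

28.26 dB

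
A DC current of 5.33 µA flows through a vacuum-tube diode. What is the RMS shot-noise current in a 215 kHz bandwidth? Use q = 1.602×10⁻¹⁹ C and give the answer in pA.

606 pA

I_n = √(2qI·B)
2qI·B = 2 × 1.602×10⁻¹⁹ × 5.33×10⁻⁶ × 2.15×10⁵ = 3.67×10⁻¹⁹ A²
I_n = √(3.67×10⁻¹⁹) = 6.06×10⁻¹⁰ A = 606 pA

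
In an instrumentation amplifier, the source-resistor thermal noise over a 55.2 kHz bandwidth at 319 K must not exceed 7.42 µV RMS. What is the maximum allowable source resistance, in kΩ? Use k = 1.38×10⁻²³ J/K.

56.6 kΩ

Johnson–Nyquist: V_n = √(4kTRB) ⇒ R = V_n² / (4kTB)
4kTB = 4 × 1.38×10⁻²³ × 319 × 5.52×10⁴ = 9.72×10⁻¹⁶
R = (7.42×10⁻⁶)² / 9.72×10⁻¹⁶ = 5.66×10⁴ Ω = 56.6 kΩ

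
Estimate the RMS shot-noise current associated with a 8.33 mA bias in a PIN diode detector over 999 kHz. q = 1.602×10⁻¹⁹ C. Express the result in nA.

I_n = √(2qI·B)
2qI·B = 2 × 1.602×10⁻¹⁹ × 8.33×10⁻³ × 9.99×10⁵ = 2.67×10⁻¹⁵ A²
I_n = √(2.67×10⁻¹⁵) = 5.16×10⁻⁸ A = 51.6 nA

51.6 nA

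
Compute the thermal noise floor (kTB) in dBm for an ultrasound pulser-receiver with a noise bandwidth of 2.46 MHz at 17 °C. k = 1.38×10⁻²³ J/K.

T = 17 °C + 273.15 = 290.15 K
P_n = kTB = 1.38×10⁻²³ × 290.15 × 2.46×10⁶ = 9.85×10⁻¹⁵ W
In dBm: 10 log₁₀(9.85×10⁻¹⁵ / 10⁻³) = −110.1 dBm

−110.1 dBm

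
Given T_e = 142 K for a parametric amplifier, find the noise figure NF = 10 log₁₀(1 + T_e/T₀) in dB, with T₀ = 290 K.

F = 1 + T_e/T₀ = 1 + 142/290 = 1.48966
NF = 10 log₁₀(1.48966) = 1.73 dB

1.73 dB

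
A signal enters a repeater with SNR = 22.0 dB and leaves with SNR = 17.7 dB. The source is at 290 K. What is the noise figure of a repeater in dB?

4.3 dB

NF (dB) = SNR_in(dB) − SNR_out(dB) when the source is at T₀
NF = 22.0 − 17.7 = 4.3 dB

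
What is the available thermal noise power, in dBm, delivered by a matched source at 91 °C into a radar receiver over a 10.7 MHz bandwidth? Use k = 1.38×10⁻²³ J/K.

T = 91 °C + 273.15 = 364.15 K
P_n = kTB = 1.38×10⁻²³ × 364.15 × 1.07×10⁷ = 5.38×10⁻¹⁴ W
In dBm: 10 log₁₀(5.38×10⁻¹⁴ / 10⁻³) = −102.7 dBm

−102.7 dBm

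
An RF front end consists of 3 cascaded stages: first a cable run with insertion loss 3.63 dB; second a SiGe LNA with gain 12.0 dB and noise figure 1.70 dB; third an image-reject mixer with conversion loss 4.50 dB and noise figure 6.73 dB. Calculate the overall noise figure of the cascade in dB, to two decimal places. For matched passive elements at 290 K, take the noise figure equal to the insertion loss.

Convert to linear (a loss of L dB is a gain of −L dB): F_i = 10^(NF_i/10), G_i = 10^(G_i,dB/10)
  Stage 1: F_1 = 10^(3.63/10) = 2.307, G_1 = 10^(−3.63/10) = 0.4335
  Stage 2: F_2 = 10^(1.70/10) = 1.479, G_2 = 10^(12.0/10) = 15.85
  Stage 3: F_3 = 10^(6.73/10) = 4.710, G_3 = 10^(−4.50/10) = 0.3548
Friis cascade:
  F = 2.307 + (1.479 − 1)/0.4335 + (4.710 − 1)/6.871 = 3.952
NF = 10 log₁₀(3.952) = 5.97 dB

5.97 dB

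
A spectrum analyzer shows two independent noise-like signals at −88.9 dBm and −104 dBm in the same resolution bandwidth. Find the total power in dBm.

−88.8 dBm

Convert to linear, add, convert back:
P₁ = 1.29×10⁻¹² W, P₂ = 3.98×10⁻¹⁴ W
P_tot = 1.33×10⁻¹² W → 10 log₁₀(P_tot / 10⁻³) = −88.8 dBm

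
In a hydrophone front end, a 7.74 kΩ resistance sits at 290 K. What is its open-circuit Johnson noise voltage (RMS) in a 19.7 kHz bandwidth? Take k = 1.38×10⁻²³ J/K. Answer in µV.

V_n = √(4kTRB)
4kTRB = 4 × 1.38×10⁻²³ × 290 × 7.74×10³ × 1.97×10⁴ = 2.44×10⁻¹² V²
V_n = √(2.44×10⁻¹²) = 1.56×10⁻⁶ V = 1.56 µV

1.56 µV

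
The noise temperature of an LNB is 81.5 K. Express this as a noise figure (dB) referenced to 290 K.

F = 1 + T_e/T₀ = 1 + 81.5/290 = 1.28103
NF = 10 log₁₀(1.28103) = 1.08 dB

1.08 dB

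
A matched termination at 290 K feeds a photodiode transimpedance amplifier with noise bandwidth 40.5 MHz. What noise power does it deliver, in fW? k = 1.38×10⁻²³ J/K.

162 fW

P_n = kTB = 1.38×10⁻²³ × 290 × 4.05×10⁷ = 1.62×10⁻¹³ W = 162 fW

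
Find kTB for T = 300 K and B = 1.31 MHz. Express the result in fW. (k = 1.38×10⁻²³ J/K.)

5.42 fW

P_n = kTB = 1.38×10⁻²³ × 300 × 1.31×10⁶ = 5.42×10⁻¹⁵ W = 5.42 fW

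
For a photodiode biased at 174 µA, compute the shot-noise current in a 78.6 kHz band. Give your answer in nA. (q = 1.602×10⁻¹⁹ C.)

2.09 nA

I_n = √(2qI·B)
2qI·B = 2 × 1.602×10⁻¹⁹ × 1.74×10⁻⁴ × 7.86×10⁴ = 4.38×10⁻¹⁸ A²
I_n = √(4.38×10⁻¹⁸) = 2.09×10⁻⁹ A = 2.09 nA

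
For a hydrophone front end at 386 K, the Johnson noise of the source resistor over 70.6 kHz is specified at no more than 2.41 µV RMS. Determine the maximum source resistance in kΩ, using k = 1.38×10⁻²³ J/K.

3.86 kΩ

Johnson–Nyquist: V_n = √(4kTRB) ⇒ R = V_n² / (4kTB)
4kTB = 4 × 1.38×10⁻²³ × 386 × 7.06×10⁴ = 1.50×10⁻¹⁵
R = (2.41×10⁻⁶)² / 1.50×10⁻¹⁵ = 3.86×10³ Ω = 3.86 kΩ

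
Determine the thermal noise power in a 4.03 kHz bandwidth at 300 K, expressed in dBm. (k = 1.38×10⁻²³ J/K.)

−137.8 dBm

P_n = kTB = 1.38×10⁻²³ × 300 × 4.03×10³ = 1.67×10⁻¹⁷ W
In dBm: 10 log₁₀(1.67×10⁻¹⁷ / 10⁻³) = −137.8 dBm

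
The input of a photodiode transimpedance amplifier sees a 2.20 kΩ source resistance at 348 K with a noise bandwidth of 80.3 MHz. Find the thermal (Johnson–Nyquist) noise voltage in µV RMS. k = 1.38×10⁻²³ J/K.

V_n = √(4kTRB)
4kTRB = 4 × 1.38×10⁻²³ × 348 × 2.20×10³ × 8.03×10⁷ = 3.39×10⁻⁹ V²
V_n = √(3.39×10⁻⁹) = 5.83×10⁻⁵ V = 58.3 µV

58.3 µV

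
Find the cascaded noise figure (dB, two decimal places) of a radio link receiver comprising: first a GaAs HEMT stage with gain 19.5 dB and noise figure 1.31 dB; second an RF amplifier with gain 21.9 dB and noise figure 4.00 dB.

Convert to linear (a loss of L dB is a gain of −L dB): F_i = 10^(NF_i/10), G_i = 10^(G_i,dB/10)
  Stage 1: F_1 = 10^(1.31/10) = 1.352, G_1 = 10^(19.5/10) = 89.13
  Stage 2: F_2 = 10^(4.00/10) = 2.512, G_2 = 10^(21.9/10) = 154.9
Friis cascade:
  F = 1.352 + (2.512 − 1)/89.13 = 1.369
NF = 10 log₁₀(1.369) = 1.36 dB

1.36 dB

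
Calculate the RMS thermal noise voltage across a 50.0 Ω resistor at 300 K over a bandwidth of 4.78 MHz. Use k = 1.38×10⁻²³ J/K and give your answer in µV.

V_n = √(4kTRB)
4kTRB = 4 × 1.38×10⁻²³ × 300 × 5.00×10¹ × 4.78×10⁶ = 3.96×10⁻¹² V²
V_n = √(3.96×10⁻¹²) = 1.99×10⁻⁶ V = 1.99 µV

1.99 µV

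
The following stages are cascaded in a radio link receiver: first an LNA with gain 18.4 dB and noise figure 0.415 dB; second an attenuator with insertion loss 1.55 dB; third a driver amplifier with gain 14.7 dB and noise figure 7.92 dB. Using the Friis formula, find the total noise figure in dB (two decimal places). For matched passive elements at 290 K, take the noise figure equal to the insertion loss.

Convert to linear (a loss of L dB is a gain of −L dB): F_i = 10^(NF_i/10), G_i = 10^(G_i,dB/10)
  Stage 1: F_1 = 10^(0.415/10) = 1.100, G_1 = 10^(18.4/10) = 69.18
  Stage 2: F_2 = 10^(1.55/10) = 1.429, G_2 = 10^(−1.55/10) = 0.6998
  Stage 3: F_3 = 10^(7.92/10) = 6.194, G_3 = 10^(14.7/10) = 29.51
Friis cascade:
  F = 1.100 + (1.429 − 1)/69.18 + (6.194 − 1)/48.42 = 1.214
NF = 10 log₁₀(1.214) = 0.84 dB

0.84 dB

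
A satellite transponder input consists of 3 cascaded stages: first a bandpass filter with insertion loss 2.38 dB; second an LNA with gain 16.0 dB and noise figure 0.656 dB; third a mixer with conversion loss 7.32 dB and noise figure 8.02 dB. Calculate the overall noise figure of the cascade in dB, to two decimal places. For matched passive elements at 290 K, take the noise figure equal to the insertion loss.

Convert to linear (a loss of L dB is a gain of −L dB): F_i = 10^(NF_i/10), G_i = 10^(G_i,dB/10)
  Stage 1: F_1 = 10^(2.38/10) = 1.730, G_1 = 10^(−2.38/10) = 0.5781
  Stage 2: F_2 = 10^(0.656/10) = 1.163, G_2 = 10^(16.0/10) = 39.81
  Stage 3: F_3 = 10^(8.02/10) = 6.339, G_3 = 10^(−7.32/10) = 0.1854
Friis cascade:
  F = 1.730 + (1.163 − 1)/0.5781 + (6.339 − 1)/23.01 = 2.244
NF = 10 log₁₀(2.244) = 3.51 dB

3.51 dB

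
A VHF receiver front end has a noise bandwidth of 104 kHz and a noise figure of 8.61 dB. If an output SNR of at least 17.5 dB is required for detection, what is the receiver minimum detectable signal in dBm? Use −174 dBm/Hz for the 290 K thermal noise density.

Sensitivity = −174 + 10 log₁₀(B) + NF + SNR_min
= −174 + 50.17 + 8.61 + 17.5
= −97.72 dBm → −97.7 dBm

−97.7 dBm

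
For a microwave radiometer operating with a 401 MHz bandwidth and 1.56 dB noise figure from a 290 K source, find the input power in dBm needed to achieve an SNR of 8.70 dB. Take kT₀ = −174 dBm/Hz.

Sensitivity = −174 + 10 log₁₀(B) + NF + SNR_min
= −174 + 86.03 + 1.56 + 8.70
= −77.71 dBm → −77.7 dBm

−77.7 dBm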